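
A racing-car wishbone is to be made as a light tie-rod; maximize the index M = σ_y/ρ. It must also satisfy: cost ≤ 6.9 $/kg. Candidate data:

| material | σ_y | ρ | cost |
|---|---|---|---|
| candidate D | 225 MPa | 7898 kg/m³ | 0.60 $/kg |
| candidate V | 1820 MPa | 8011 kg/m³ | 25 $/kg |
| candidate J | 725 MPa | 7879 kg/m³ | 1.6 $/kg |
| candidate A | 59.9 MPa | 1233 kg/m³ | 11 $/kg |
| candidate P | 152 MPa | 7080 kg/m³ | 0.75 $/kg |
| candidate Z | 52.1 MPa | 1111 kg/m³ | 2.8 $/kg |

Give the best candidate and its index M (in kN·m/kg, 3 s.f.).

Screen on constraints: cost ≤ 6.9 $/kg. Survivors: candidate D, candidate J, candidate P, candidate Z.
Evaluate M for each candidate:
  candidate J: M = 92.0 kN·m/kg
  candidate Z: M = 46.9 kN·m/kg
  candidate D: M = 28.5 kN·m/kg
  candidate P: M = 21.5 kN·m/kg
Candidate J has the largest M.

candidate J, M = 92.0 kN·m/kg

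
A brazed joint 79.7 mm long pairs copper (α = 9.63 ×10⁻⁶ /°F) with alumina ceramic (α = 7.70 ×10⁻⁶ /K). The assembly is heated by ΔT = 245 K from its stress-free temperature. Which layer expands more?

copper: α = 9.63×10⁻⁶/°F × 9/5 = 17.3×10⁻⁶/K.
α(copper) = 17.3×10⁻⁶/K vs α(alumina ceramic) = 7.70×10⁻⁶/K.
Higher α expands more for the same ΔT: copper.

copper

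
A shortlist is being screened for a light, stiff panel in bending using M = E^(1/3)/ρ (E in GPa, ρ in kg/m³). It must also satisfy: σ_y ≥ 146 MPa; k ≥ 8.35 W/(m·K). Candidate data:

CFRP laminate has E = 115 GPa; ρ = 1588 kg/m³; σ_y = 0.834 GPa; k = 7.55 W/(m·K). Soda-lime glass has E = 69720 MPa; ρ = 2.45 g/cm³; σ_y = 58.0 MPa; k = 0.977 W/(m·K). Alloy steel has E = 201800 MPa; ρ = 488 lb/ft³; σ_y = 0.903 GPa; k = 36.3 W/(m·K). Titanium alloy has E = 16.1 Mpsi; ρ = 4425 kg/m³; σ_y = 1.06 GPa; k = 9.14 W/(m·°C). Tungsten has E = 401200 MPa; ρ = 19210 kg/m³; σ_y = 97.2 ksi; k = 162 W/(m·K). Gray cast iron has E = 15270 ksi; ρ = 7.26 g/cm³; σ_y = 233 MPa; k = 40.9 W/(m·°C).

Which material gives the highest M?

Screen on constraints: σ_y ≥ 146 MPa; k ≥ 8.35 W/(m·K). Survivors: alloy steel, titanium alloy, tungsten, gray cast iron.
After converting to SI:
  alloy steel: E = 201.8 GPa, ρ = 7817 kg/m³
  titanium alloy: E = 111.0 GPa, ρ = 4425 kg/m³
  tungsten: E = 401.2 GPa, ρ = 19210 kg/m³
  gray cast iron: E = 105.3 GPa, ρ = 7260 kg/m³
  titanium alloy: M = 1.09×10⁻³
  alloy steel: M = 0.750×10⁻³
  gray cast iron: M = 0.650×10⁻³
  tungsten: M = 0.384×10⁻³
Titanium alloy ranks first.

titanium alloy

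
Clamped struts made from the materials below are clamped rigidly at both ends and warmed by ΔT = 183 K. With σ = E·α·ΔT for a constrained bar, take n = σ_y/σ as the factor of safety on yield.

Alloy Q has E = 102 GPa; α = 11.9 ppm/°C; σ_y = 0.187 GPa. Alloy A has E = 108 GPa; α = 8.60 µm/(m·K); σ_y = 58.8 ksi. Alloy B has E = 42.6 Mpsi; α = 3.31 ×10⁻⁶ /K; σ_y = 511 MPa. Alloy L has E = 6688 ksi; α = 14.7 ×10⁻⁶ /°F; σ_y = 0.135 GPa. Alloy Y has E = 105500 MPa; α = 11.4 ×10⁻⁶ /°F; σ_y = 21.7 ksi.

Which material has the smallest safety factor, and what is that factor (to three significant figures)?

Per material, after unit conversion:
  alloy Q: E = 102.0, α = 11.9, σ_y = 187.0 → σ = 222 MPa, n = 0.842
  alloy A: E = 108.0, α = 8.60, σ_y = 405.4 → σ = 170 MPa, n = 2.39
  alloy B: E = 293.7, α = 3.31, σ_y = 511.0 → σ = 178 MPa, n = 2.87
  alloy L: E = 46.11, α = 26.5, σ_y = 135.0 → σ = 223 MPa, n = 0.605
  alloy Y: E = 105.5, α = 20.5, σ_y = 149.6 → σ = 396 MPa, n = 0.378
Smallest n: alloy Y with n = 0.378.

alloy Y, n = 0.378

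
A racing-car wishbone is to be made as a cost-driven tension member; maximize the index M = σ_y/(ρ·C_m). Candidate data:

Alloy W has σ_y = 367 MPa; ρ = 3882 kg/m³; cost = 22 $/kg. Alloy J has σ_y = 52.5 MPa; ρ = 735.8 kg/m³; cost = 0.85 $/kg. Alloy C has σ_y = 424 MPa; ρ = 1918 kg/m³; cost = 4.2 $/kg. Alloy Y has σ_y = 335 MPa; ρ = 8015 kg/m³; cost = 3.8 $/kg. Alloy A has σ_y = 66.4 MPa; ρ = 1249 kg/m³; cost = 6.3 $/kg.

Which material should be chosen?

alloy J

Computing M directly (units already consistent):
  alloy J: M = 83.9 kN·m per $
  alloy C: M = 52.6 kN·m per $
  alloy Y: M = 11.0 kN·m per $
  alloy A: M = 8.44 kN·m per $
  alloy W: M = 4.30 kN·m per $
Highest index: alloy J.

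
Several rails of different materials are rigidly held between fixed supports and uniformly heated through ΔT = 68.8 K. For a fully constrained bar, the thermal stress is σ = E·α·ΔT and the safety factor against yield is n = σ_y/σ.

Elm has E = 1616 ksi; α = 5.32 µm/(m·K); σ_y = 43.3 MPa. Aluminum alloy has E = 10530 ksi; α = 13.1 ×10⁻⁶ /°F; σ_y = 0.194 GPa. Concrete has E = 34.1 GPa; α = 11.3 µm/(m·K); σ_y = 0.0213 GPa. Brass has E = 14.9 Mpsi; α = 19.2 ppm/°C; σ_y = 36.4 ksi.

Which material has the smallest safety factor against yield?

concrete

In consistent units (E in GPa, α in ×10⁻⁶/K, σ_y in MPa):
  elm: E = 11.14, α = 5.32, σ_y = 43.30 → σ = 4.08 MPa, n = 10.6
  aluminum alloy: E = 72.60, α = 23.6, σ_y = 194.0 → σ = 118 MPa, n = 1.65
  concrete: E = 34.10, α = 11.3, σ_y = 21.30 → σ = 26.5 MPa, n = 0.803
  brass: E = 102.7, α = 19.2, σ_y = 251.0 → σ = 136 MPa, n = 1.85
Smallest n: concrete with n = 0.803.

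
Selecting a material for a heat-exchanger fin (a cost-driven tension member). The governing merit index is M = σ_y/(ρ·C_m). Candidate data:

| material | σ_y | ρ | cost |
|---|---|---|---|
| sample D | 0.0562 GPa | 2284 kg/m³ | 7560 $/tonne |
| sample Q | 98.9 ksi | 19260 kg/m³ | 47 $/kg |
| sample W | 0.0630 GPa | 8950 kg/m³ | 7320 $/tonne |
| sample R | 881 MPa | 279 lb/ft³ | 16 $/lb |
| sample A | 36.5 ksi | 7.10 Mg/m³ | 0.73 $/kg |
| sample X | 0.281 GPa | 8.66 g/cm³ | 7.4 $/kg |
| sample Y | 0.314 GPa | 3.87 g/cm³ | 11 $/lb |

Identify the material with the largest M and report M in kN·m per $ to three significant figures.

In SI units:
  sample D: σ_y = 56.20 MPa, ρ = 2284 kg/m³, cost = 7.560 $/kg
  sample Q: σ_y = 681.9 MPa, ρ = 19260 kg/m³, cost = 47.00 $/kg
  sample W: σ_y = 63.00 MPa, ρ = 8950 kg/m³, cost = 7.320 $/kg
  sample R: σ_y = 881.0 MPa, ρ = 4469 kg/m³, cost = 35.27 $/kg
  sample A: σ_y = 251.7 MPa, ρ = 7100 kg/m³, cost = 0.7300 $/kg
  sample X: σ_y = 281.0 MPa, ρ = 8660 kg/m³, cost = 7.400 $/kg
  sample Y: σ_y = 314.0 MPa, ρ = 3870 kg/m³, cost = 24.25 $/kg
  sample A: M = 48.6 kN·m per $
  sample R: M = 5.59 kN·m per $
  sample X: M = 4.38 kN·m per $
  sample Y: M = 3.35 kN·m per $
  sample D: M = 3.25 kN·m per $
  sample W: M = 0.962 kN·m per $
  sample Q: M = 0.753 kN·m per $
Sample A ranks first.

sample A, M = 48.6 kN·m per $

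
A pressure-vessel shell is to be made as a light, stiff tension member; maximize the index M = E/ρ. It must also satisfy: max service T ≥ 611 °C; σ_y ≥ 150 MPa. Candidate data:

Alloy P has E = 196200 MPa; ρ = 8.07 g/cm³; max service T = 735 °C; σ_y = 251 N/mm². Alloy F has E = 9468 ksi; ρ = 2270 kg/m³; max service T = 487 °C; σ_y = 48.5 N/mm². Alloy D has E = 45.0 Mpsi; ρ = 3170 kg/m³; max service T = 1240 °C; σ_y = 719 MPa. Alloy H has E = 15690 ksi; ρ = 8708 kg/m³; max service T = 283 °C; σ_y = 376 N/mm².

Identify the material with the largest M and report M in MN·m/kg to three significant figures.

alloy D, M = 97.9 MN·m/kg

Screen on constraints: max service T ≥ 611 °C; σ_y ≥ 150 MPa. Survivors: alloy P, alloy D.
In SI units:
  alloy P: E = 196.2 GPa, ρ = 8070 kg/m³
  alloy D: E = 310.3 GPa, ρ = 3170 kg/m³
  alloy D: M = 97.9 MN·m/kg
  alloy P: M = 24.3 MN·m/kg
Alloy D ranks first.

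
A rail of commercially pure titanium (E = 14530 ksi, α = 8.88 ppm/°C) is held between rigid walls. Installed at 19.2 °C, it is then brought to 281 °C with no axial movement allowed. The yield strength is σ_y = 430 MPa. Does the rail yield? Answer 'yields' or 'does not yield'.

E = 14530 ksi = 100.2 GPa.
ΔT = 261.8 K. Constrained thermal stress σ = E·α·ΔT = 100.2×10³ MPa × 8.88×10⁻⁶ × 261.8 = 233 MPa (compressive).
Compare to σ_y = 430 MPa: σ < σ_y, so it does not yield.

does not yield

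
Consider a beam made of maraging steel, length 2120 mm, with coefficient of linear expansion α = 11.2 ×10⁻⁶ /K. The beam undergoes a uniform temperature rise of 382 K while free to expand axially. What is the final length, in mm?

2129.1 mm

ΔL = α·L₀·ΔT = 11.2×10⁻⁶ × 2120 mm × 382.0 K = 9.07 mm.
L = L₀ + ΔL = 2120 + 9.07 = 2129.1 mm.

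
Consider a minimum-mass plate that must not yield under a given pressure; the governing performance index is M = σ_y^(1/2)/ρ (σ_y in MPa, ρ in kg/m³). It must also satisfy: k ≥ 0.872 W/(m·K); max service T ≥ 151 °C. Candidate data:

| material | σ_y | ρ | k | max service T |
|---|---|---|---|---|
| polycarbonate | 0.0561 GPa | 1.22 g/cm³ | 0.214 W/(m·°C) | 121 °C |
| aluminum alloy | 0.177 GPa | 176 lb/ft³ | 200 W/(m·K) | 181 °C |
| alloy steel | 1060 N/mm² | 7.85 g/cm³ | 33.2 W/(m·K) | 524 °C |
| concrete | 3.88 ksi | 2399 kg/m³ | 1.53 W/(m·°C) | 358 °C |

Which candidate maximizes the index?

Screen on constraints: k ≥ 0.872 W/(m·K); max service T ≥ 151 °C. Survivors: aluminum alloy, alloy steel, concrete.
In SI units:
  aluminum alloy: σ_y = 177.0 MPa, ρ = 2819 kg/m³
  alloy steel: σ_y = 1060 MPa, ρ = 7850 kg/m³
  concrete: σ_y = 26.75 MPa, ρ = 2399 kg/m³
  aluminum alloy: M = 4.72×10⁻³
  alloy steel: M = 4.15×10⁻³
  concrete: M = 2.16×10⁻³
Aluminum alloy has the largest M.

aluminum alloy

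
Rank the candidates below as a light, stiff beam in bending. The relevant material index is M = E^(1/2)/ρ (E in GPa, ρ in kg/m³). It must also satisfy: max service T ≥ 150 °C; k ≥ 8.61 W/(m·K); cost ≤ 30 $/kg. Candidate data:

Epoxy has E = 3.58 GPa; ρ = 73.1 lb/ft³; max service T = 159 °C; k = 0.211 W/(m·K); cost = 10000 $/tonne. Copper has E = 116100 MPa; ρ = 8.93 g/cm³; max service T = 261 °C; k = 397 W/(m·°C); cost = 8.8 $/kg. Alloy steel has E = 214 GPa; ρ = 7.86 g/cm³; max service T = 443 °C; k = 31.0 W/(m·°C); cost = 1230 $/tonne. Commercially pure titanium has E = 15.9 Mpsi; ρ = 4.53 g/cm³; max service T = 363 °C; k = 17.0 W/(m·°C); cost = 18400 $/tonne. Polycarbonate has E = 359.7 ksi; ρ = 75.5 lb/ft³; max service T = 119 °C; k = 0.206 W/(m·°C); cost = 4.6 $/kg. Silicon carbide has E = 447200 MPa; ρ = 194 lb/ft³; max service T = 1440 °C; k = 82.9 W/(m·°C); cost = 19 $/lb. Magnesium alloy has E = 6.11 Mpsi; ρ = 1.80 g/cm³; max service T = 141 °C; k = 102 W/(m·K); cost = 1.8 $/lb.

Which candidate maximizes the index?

Screen on constraints: max service T ≥ 150 °C; k ≥ 8.61 W/(m·K); cost ≤ 30 $/kg. Survivors: copper, alloy steel, commercially pure titanium.
Putting every candidate on a common basis:
  copper: E = 116.1 GPa, ρ = 8930 kg/m³
  alloy steel: E = 214.0 GPa, ρ = 7860 kg/m³
  commercially pure titanium: E = 109.6 GPa, ρ = 4530 kg/m³
  commercially pure titanium: M = 2.31×10⁻³
  alloy steel: M = 1.86×10⁻³
  copper: M = 1.21×10⁻³
Highest index: commercially pure titanium.

commercially pure titanium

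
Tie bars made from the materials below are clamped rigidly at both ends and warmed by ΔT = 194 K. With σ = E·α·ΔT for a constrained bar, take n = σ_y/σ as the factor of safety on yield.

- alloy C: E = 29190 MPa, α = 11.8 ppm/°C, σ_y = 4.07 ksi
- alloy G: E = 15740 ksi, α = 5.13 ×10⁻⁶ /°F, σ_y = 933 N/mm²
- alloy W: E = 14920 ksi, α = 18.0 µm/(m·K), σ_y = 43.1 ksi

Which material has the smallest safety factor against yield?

Converting E to GPa, α to ×10⁻⁶/K, σ_y to MPa, then σ and n for each:
  alloy C: E = 29.19, α = 11.8, σ_y = 28.06 → σ = 66.8 MPa, n = 0.420
  alloy G: E = 108.5, α = 9.23, σ_y = 933.0 → σ = 194 MPa, n = 4.80
  alloy W: E = 102.9, α = 18.0, σ_y = 297.2 → σ = 359 MPa, n = 0.827
Smallest n: alloy C with n = 0.420.

alloy C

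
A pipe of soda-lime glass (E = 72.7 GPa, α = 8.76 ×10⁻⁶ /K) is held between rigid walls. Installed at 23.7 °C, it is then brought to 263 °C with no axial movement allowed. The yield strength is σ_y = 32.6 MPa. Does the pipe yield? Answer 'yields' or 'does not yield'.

ΔT = 239.3 K. Constrained thermal stress σ = E·α·ΔT = 72.70×10³ MPa × 8.76×10⁻⁶ × 239.3 = 152 MPa (compressive).
Compare to σ_y = 32.6 MPa: σ ≥ σ_y, so it yields.

yields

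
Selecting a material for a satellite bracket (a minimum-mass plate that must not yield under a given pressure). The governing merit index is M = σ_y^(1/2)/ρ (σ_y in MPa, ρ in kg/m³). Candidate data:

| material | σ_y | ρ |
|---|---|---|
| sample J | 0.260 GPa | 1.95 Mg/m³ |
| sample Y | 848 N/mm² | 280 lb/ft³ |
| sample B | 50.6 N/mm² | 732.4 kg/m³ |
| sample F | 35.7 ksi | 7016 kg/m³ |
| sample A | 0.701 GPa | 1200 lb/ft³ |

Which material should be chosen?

After converting to SI:
  sample J: σ_y = 260.0 MPa, ρ = 1950 kg/m³
  sample Y: σ_y = 848.0 MPa, ρ = 4485 kg/m³
  sample B: σ_y = 50.60 MPa, ρ = 732.4 kg/m³
  sample F: σ_y = 246.1 MPa, ρ = 7016 kg/m³
  sample A: σ_y = 701.0 MPa, ρ = 19220 kg/m³
  sample B: M = 9.71×10⁻³
  sample J: M = 8.27×10⁻³
  sample Y: M = 6.49×10⁻³
  sample F: M = 2.24×10⁻³
  sample A: M = 1.38×10⁻³
Sample B ranks first.

sample B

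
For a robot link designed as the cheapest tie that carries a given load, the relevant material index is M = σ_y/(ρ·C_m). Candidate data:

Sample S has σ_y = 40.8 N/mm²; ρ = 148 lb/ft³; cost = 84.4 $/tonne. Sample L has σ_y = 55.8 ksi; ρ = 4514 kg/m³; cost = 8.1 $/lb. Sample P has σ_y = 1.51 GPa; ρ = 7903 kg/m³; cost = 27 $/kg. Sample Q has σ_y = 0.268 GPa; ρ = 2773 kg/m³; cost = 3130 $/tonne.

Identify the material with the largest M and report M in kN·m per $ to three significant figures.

sample S, M = 204 kN·m per $

In SI units:
  sample S: σ_y = 40.80 MPa, ρ = 2371 kg/m³, cost = 0.08440 $/kg
  sample L: σ_y = 384.7 MPa, ρ = 4514 kg/m³, cost = 17.86 $/kg
  sample P: σ_y = 1510 MPa, ρ = 7903 kg/m³, cost = 27.00 $/kg
  sample Q: σ_y = 268.0 MPa, ρ = 2773 kg/m³, cost = 3.130 $/kg
  sample S: M = 204 kN·m per $
  sample Q: M = 30.9 kN·m per $
  sample P: M = 7.08 kN·m per $
  sample L: M = 4.77 kN·m per $
Sample S ranks first.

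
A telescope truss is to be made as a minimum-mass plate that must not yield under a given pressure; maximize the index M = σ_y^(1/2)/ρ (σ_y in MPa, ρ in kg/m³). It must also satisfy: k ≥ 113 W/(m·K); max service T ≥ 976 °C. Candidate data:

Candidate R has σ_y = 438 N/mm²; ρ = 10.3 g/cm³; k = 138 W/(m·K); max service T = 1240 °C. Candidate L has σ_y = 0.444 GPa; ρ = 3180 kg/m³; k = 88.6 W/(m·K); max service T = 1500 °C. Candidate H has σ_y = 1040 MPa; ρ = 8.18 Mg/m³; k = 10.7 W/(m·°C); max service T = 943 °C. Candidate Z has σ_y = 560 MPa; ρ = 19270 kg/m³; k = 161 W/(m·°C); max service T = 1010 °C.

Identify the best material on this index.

Screen on constraints: k ≥ 113 W/(m·K); max service T ≥ 976 °C. Survivors: candidate R, candidate Z.
In SI units:
  candidate R: σ_y = 438.0 MPa, ρ = 10300 kg/m³
  candidate Z: σ_y = 560.0 MPa, ρ = 19270 kg/m³
  candidate R: M = 2.03×10⁻³
  candidate Z: M = 1.23×10⁻³
Candidate R has the largest M.

candidate R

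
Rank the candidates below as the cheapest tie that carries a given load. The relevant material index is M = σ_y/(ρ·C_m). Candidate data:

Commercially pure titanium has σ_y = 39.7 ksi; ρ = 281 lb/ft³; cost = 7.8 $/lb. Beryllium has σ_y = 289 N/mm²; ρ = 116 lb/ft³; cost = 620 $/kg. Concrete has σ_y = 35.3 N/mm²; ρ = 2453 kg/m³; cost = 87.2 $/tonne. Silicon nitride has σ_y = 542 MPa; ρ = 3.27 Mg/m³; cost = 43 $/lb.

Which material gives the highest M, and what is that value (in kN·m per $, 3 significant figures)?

Normalizing units and computing the index:
  commercially pure titanium: σ_y = 273.7 MPa, ρ = 4501 kg/m³, cost = 17.20 $/kg
  beryllium: σ_y = 289.0 MPa, ρ = 1858 kg/m³, cost = 620.0 $/kg
  concrete: σ_y = 35.30 MPa, ρ = 2453 kg/m³, cost = 0.08720 $/kg
  silicon nitride: σ_y = 542.0 MPa, ρ = 3270 kg/m³, cost = 94.80 $/kg
  concrete: M = 165 kN·m per $
  commercially pure titanium: M = 3.54 kN·m per $
  silicon nitride: M = 1.75 kN·m per $
  beryllium: M = 0.251 kN·m per $
The maximum is for concrete.

concrete, M = 165 kN·m per $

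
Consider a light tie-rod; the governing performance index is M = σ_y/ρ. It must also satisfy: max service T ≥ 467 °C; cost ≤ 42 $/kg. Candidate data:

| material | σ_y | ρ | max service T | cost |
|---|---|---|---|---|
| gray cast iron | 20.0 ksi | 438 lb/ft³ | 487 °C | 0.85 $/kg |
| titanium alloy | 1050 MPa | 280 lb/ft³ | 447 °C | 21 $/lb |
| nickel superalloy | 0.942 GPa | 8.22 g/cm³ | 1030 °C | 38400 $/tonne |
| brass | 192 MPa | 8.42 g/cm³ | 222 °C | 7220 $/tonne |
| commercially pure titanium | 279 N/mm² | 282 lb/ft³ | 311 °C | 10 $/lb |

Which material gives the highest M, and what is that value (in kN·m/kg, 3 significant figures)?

nickel superalloy, M = 115 kN·m/kg

Screen on constraints: max service T ≥ 467 °C; cost ≤ 42 $/kg. Survivors: gray cast iron, nickel superalloy.
In SI units:
  gray cast iron: σ_y = 137.9 MPa, ρ = 7016 kg/m³
  nickel superalloy: σ_y = 942.0 MPa, ρ = 8220 kg/m³
  nickel superalloy: M = 115 kN·m/kg
  gray cast iron: M = 19.7 kN·m/kg
Highest index: nickel superalloy.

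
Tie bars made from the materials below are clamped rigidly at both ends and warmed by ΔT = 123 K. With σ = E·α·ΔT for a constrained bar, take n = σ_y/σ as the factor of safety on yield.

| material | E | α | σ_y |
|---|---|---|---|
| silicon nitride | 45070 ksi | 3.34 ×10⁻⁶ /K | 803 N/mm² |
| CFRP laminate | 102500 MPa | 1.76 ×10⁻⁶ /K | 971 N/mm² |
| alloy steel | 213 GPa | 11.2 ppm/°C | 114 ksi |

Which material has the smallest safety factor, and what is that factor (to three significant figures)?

Converting E to GPa, α to ×10⁻⁶/K, σ_y to MPa, then σ and n for each:
  silicon nitride: E = 310.7, α = 3.34, σ_y = 803.0 → σ = 128 MPa, n = 6.29
  CFRP laminate: E = 102.5, α = 1.76, σ_y = 971.0 → σ = 22.2 MPa, n = 43.8
  alloy steel: E = 213.0, α = 11.2, σ_y = 786.0 → σ = 293 MPa, n = 2.68
Smallest n: alloy steel with n = 2.68.

alloy steel, n = 2.68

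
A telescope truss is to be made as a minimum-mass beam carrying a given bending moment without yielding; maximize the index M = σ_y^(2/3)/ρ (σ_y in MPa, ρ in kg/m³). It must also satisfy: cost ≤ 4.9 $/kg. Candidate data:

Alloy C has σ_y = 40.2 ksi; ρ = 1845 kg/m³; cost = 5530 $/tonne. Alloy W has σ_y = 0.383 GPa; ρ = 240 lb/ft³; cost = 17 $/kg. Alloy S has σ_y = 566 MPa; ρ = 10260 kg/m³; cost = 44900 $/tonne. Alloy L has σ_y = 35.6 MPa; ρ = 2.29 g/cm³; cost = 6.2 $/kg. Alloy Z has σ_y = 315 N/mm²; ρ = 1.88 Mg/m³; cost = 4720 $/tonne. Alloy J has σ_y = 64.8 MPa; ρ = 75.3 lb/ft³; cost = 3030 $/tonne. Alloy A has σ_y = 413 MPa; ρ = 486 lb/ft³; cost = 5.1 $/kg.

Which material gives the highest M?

Screen on constraints: cost ≤ 4.9 $/kg. Survivors: alloy Z, alloy J.
Putting every candidate on a common basis:
  alloy Z: σ_y = 315.0 MPa, ρ = 1880 kg/m³
  alloy J: σ_y = 64.80 MPa, ρ = 1206 kg/m³
  alloy Z: M = 24.6×10⁻³
  alloy J: M = 13.4×10⁻³
Highest index: alloy Z.

alloy Z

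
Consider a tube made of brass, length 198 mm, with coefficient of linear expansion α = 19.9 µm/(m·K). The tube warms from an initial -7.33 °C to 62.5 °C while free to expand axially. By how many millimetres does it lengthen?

0.275 mm

ΔT = 62.5 − (-7.33) = 69.83 K.
ΔL = α·L₀·ΔT = 19.9×10⁻⁶ × 198 mm × 69.83 K = 0.275 mm.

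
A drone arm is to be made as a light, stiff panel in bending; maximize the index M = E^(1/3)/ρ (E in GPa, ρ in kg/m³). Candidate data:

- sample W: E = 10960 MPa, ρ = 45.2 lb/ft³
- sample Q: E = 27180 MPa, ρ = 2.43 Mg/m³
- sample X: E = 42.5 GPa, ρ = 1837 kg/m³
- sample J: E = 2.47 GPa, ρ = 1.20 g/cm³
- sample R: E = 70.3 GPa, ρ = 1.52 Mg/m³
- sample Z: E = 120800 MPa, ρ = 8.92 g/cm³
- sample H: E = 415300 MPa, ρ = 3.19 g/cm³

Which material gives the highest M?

In SI units:
  sample W: E = 10.96 GPa, ρ = 724.0 kg/m³
  sample Q: E = 27.18 GPa, ρ = 2430 kg/m³
  sample X: E = 42.50 GPa, ρ = 1837 kg/m³
  sample J: E = 2.470 GPa, ρ = 1200 kg/m³
  sample R: E = 70.30 GPa, ρ = 1520 kg/m³
  sample Z: E = 120.8 GPa, ρ = 8920 kg/m³
  sample H: E = 415.3 GPa, ρ = 3190 kg/m³
  sample W: M = 3.07×10⁻³
  sample R: M = 2.72×10⁻³
  sample H: M = 2.34×10⁻³
  sample X: M = 1.90×10⁻³
  sample Q: M = 1.24×10⁻³
  sample J: M = 1.13×10⁻³
  sample Z: M = 0.554×10⁻³
The maximum is for sample W.

sample W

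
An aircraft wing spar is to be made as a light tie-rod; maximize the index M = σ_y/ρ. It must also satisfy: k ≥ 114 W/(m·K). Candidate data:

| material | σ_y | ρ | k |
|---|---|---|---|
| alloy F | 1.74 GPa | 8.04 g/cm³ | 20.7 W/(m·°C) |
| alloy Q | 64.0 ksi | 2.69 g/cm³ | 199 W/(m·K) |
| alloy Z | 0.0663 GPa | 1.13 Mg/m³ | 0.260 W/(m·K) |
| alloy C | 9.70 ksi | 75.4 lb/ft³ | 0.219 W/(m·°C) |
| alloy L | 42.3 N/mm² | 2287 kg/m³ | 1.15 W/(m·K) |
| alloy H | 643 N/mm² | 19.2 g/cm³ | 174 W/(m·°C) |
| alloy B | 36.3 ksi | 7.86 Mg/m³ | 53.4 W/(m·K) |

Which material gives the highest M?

Screen on constraints: k ≥ 114 W/(m·K). Survivors: alloy Q, alloy H.
Putting every candidate on a common basis:
  alloy Q: σ_y = 441.3 MPa, ρ = 2690 kg/m³
  alloy H: σ_y = 643.0 MPa, ρ = 19200 kg/m³
  alloy Q: M = 164 kN·m/kg
  alloy H: M = 33.5 kN·m/kg
Alloy Q has the largest M.

alloy Q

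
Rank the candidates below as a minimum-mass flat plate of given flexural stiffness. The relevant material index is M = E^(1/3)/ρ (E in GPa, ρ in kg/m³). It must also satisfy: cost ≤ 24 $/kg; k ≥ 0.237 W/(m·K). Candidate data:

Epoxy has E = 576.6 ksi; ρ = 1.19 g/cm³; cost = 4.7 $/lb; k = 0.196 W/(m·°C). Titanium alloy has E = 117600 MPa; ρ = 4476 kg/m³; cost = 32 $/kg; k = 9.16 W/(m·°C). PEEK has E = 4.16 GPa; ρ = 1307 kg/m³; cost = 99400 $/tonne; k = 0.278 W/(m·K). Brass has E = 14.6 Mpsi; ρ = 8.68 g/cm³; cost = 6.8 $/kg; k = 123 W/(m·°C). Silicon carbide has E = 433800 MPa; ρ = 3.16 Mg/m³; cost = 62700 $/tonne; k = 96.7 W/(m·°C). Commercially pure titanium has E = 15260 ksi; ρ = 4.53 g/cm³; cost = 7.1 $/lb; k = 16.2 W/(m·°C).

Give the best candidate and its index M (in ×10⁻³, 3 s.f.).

Screen on constraints: cost ≤ 24 $/kg; k ≥ 0.237 W/(m·K). Survivors: brass, commercially pure titanium.
In SI units:
  brass: E = 100.7 GPa, ρ = 8680 kg/m³
  commercially pure titanium: E = 105.2 GPa, ρ = 4530 kg/m³
  commercially pure titanium: M = 1.04×10⁻³
  brass: M = 0.536×10⁻³
Commercially pure titanium has the largest M.

commercially pure titanium, M = 1.04×10⁻³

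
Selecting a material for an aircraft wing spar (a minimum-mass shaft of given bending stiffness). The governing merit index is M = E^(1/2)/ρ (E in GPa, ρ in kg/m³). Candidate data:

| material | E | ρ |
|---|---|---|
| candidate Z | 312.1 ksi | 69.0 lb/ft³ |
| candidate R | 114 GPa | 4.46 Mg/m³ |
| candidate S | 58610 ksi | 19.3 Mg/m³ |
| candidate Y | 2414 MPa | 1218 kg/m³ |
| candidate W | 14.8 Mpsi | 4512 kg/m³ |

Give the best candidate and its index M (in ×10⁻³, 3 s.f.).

Normalizing units and computing the index:
  candidate Z: E = 2.152 GPa, ρ = 1105 kg/m³
  candidate R: E = 114.0 GPa, ρ = 4460 kg/m³
  candidate S: E = 404.1 GPa, ρ = 19300 kg/m³
  candidate Y: E = 2.414 GPa, ρ = 1218 kg/m³
  candidate W: E = 102.0 GPa, ρ = 4512 kg/m³
  candidate R: M = 2.39×10⁻³
  candidate W: M = 2.24×10⁻³
  candidate Z: M = 1.33×10⁻³
  candidate Y: M = 1.28×10⁻³
  candidate S: M = 1.04×10⁻³
Candidate R ranks first.

candidate R, M = 2.39×10⁻³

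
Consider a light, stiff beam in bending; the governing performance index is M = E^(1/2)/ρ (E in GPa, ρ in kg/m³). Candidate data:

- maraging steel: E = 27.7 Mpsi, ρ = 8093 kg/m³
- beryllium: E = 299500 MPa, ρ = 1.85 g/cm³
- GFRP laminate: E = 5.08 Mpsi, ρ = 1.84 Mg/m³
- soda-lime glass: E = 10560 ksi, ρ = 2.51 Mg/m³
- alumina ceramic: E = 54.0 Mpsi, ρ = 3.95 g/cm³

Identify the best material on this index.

Putting every candidate on a common basis:
  maraging steel: E = 191.0 GPa, ρ = 8093 kg/m³
  beryllium: E = 299.5 GPa, ρ = 1850 kg/m³
  GFRP laminate: E = 35.03 GPa, ρ = 1840 kg/m³
  soda-lime glass: E = 72.81 GPa, ρ = 2510 kg/m³
  alumina ceramic: E = 372.3 GPa, ρ = 3950 kg/m³
  beryllium: M = 9.35×10⁻³
  alumina ceramic: M = 4.88×10⁻³
  soda-lime glass: M = 3.40×10⁻³
  GFRP laminate: M = 3.22×10⁻³
  maraging steel: M = 1.71×10⁻³
Highest index: beryllium.

beryllium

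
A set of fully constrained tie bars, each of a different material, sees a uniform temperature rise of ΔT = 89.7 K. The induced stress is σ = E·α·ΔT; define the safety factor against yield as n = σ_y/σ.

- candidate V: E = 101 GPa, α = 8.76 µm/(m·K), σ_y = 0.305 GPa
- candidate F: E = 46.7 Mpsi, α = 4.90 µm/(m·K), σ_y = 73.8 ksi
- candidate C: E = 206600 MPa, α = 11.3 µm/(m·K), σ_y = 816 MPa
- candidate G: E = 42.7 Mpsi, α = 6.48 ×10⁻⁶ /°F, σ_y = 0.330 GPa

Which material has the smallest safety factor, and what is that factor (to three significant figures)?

candidate G, n = 1.07

Per material, after unit conversion:
  candidate V: E = 101.0, α = 8.76, σ_y = 305.0 → σ = 79.4 MPa, n = 3.84
  candidate F: E = 322.0, α = 4.90, σ_y = 508.8 → σ = 142 MPa, n = 3.60
  candidate C: E = 206.6, α = 11.3, σ_y = 816.0 → σ = 209 MPa, n = 3.90
  candidate G: E = 294.4, α = 11.7, σ_y = 330.0 → σ = 308 MPa, n = 1.07
Smallest n: candidate G with n = 1.07.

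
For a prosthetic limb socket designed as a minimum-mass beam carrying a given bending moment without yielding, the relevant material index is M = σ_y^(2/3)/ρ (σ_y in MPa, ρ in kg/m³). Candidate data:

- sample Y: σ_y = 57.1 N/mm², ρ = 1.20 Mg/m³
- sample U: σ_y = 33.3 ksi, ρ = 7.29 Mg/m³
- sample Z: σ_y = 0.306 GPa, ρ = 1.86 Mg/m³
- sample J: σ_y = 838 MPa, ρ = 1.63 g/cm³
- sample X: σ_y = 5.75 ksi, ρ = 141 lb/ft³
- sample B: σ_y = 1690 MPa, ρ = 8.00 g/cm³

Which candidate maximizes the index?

After converting to SI:
  sample Y: σ_y = 57.10 MPa, ρ = 1200 kg/m³
  sample U: σ_y = 229.6 MPa, ρ = 7290 kg/m³
  sample Z: σ_y = 306.0 MPa, ρ = 1860 kg/m³
  sample J: σ_y = 838.0 MPa, ρ = 1630 kg/m³
  sample X: σ_y = 39.64 MPa, ρ = 2259 kg/m³
  sample B: σ_y = 1690 MPa, ρ = 8000 kg/m³
  sample J: M = 54.5×10⁻³
  sample Z: M = 24.4×10⁻³
  sample B: M = 17.7×10⁻³
  sample Y: M = 12.4×10⁻³
  sample X: M = 5.15×10⁻³
  sample U: M = 5.14×10⁻³
Sample J ranks first.

sample J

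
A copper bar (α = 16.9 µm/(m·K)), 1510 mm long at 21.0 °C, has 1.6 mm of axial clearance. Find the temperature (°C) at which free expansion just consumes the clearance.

83.7 °C

α·L₀·ΔT = 1.6 mm ⇒ ΔT = 1.6 / (16.9×10⁻⁶ × 1510.0) = 62.70 K.
T = 21.0 + 62.70 = 83.70 °C.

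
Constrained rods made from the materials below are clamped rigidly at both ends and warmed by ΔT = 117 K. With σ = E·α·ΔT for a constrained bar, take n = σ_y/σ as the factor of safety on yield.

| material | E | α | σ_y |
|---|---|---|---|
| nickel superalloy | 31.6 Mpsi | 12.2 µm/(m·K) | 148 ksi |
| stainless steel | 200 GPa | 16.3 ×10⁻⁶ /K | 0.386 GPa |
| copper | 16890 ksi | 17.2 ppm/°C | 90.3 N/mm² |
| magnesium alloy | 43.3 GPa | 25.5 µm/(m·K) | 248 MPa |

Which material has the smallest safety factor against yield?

copper

In consistent units (E in GPa, α in ×10⁻⁶/K, σ_y in MPa):
  nickel superalloy: E = 217.9, α = 12.2, σ_y = 1020 → σ = 311 MPa, n = 3.28
  stainless steel: E = 200.0, α = 16.3, σ_y = 386.0 → σ = 381 MPa, n = 1.01
  copper: E = 116.5, α = 17.2, σ_y = 90.30 → σ = 234 MPa, n = 0.385
  magnesium alloy: E = 43.30, α = 25.5, σ_y = 248.0 → σ = 129 MPa, n = 1.92
Copper has the lowest safety factor, n = 0.385.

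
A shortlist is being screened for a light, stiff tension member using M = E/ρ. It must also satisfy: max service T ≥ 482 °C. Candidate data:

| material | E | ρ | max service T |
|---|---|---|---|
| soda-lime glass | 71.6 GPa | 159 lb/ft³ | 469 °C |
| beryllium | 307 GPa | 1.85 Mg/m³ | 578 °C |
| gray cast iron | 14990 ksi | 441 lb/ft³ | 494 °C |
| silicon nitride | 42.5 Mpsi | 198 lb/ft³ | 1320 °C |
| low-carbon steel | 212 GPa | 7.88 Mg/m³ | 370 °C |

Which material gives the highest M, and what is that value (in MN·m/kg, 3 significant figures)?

beryllium, M = 166 MN·m/kg

Screen on constraints: max service T ≥ 482 °C. Survivors: beryllium, gray cast iron, silicon nitride.
Convert each candidate to consistent units, then evaluate M:
  beryllium: E = 307.0 GPa, ρ = 1850 kg/m³
  gray cast iron: E = 103.4 GPa, ρ = 7064 kg/m³
  silicon nitride: E = 293.0 GPa, ρ = 3172 kg/m³
  beryllium: M = 166 MN·m/kg
  silicon nitride: M = 92.4 MN·m/kg
  gray cast iron: M = 14.6 MN·m/kg
Highest index: beryllium.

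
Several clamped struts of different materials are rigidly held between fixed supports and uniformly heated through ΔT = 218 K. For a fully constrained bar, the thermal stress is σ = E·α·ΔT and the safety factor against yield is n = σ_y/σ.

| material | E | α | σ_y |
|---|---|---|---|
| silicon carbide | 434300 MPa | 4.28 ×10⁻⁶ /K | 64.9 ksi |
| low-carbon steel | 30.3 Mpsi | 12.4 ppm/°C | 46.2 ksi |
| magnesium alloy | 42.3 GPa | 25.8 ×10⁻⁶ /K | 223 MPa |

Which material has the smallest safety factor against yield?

In consistent units (E in GPa, α in ×10⁻⁶/K, σ_y in MPa):
  silicon carbide: E = 434.3, α = 4.28, σ_y = 447.5 → σ = 405 MPa, n = 1.10
  low-carbon steel: E = 208.9, α = 12.4, σ_y = 318.5 → σ = 565 MPa, n = 0.564
  magnesium alloy: E = 42.30, α = 25.8, σ_y = 223.0 → σ = 238 MPa, n = 0.937
Low-carbon steel has the lowest safety factor, n = 0.564.

low-carbon steel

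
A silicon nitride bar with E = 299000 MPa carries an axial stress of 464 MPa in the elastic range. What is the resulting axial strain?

E = 299000 MPa = 299.0 GPa = 299000 MPa.
ε = σ/E = 464 / 299000 = 1.55×10⁻³.

1.55×10⁻³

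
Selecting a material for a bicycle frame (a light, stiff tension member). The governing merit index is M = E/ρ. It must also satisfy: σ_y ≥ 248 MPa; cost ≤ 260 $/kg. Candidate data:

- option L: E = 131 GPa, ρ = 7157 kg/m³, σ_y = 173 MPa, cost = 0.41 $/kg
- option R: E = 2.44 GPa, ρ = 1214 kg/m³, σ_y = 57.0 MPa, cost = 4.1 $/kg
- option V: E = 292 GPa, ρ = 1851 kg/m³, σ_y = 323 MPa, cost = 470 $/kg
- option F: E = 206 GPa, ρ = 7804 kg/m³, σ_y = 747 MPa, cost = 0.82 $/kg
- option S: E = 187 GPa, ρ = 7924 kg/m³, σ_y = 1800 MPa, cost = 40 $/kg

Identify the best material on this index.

Screen on constraints: σ_y ≥ 248 MPa; cost ≤ 260 $/kg. Survivors: option F, option S.
Per-candidate index values:
  option F: M = 26.4 MN·m/kg
  option S: M = 23.6 MN·m/kg
The maximum is for option F.

option F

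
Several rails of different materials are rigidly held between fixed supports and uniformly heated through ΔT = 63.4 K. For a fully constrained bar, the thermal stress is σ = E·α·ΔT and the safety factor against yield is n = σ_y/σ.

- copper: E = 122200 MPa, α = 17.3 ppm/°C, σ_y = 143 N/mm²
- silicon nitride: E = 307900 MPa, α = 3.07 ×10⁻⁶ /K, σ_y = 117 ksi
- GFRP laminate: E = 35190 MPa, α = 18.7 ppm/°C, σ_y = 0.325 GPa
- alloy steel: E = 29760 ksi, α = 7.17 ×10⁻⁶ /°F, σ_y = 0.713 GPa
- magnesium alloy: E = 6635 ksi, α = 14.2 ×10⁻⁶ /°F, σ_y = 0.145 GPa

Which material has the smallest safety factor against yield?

copper

With everything in SI (GPa, ×10⁻⁶/K, MPa):
  copper: E = 122.2, α = 17.3, σ_y = 143.0 → σ = 134 MPa, n = 1.07
  silicon nitride: E = 307.9, α = 3.07, σ_y = 806.7 → σ = 59.9 MPa, n = 13.5
  GFRP laminate: E = 35.19, α = 18.7, σ_y = 325.0 → σ = 41.7 MPa, n = 7.79
  alloy steel: E = 205.2, α = 12.9, σ_y = 713.0 → σ = 168 MPa, n = 4.25
  magnesium alloy: E = 45.75, α = 25.6, σ_y = 145.0 → σ = 74.1 MPa, n = 1.96
Smallest n: copper with n = 1.07.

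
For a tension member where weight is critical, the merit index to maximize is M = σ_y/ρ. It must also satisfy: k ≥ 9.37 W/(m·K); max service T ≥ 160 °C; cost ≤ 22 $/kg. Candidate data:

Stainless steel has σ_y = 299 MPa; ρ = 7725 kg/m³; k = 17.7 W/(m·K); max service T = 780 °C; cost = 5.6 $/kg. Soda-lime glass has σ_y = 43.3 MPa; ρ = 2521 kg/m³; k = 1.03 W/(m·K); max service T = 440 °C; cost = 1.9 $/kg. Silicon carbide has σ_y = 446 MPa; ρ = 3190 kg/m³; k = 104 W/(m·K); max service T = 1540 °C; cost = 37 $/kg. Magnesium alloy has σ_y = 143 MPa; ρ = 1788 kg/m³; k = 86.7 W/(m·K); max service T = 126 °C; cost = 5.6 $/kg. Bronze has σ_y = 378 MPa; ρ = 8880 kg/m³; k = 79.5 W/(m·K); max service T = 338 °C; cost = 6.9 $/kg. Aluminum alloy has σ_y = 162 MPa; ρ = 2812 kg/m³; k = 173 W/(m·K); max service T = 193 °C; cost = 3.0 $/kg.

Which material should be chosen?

aluminum alloy

Screen on constraints: k ≥ 9.37 W/(m·K); max service T ≥ 160 °C; cost ≤ 22 $/kg. Survivors: stainless steel, bronze, aluminum alloy.
Per-candidate index values:
  aluminum alloy: M = 57.6 kN·m/kg
  bronze: M = 42.6 kN·m/kg
  stainless steel: M = 38.7 kN·m/kg
Aluminum alloy ranks first.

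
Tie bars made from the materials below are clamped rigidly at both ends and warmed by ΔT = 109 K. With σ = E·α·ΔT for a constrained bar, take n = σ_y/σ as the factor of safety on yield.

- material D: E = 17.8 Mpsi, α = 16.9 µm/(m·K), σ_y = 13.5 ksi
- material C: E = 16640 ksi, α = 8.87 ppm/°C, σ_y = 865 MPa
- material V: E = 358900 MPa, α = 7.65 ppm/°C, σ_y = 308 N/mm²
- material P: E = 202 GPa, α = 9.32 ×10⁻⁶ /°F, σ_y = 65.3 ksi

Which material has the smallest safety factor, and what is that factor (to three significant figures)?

material D, n = 0.412

Converting E to GPa, α to ×10⁻⁶/K, σ_y to MPa, then σ and n for each:
  material D: E = 122.7, α = 16.9, σ_y = 93.08 → σ = 226 MPa, n = 0.412
  material C: E = 114.7, α = 8.87, σ_y = 865.0 → σ = 111 MPa, n = 7.80
  material V: E = 358.9, α = 7.65, σ_y = 308.0 → σ = 299 MPa, n = 1.03
  material P: E = 202.0, α = 16.8, σ_y = 450.2 → σ = 369 MPa, n = 1.22
The minimum is material D at n = 0.412.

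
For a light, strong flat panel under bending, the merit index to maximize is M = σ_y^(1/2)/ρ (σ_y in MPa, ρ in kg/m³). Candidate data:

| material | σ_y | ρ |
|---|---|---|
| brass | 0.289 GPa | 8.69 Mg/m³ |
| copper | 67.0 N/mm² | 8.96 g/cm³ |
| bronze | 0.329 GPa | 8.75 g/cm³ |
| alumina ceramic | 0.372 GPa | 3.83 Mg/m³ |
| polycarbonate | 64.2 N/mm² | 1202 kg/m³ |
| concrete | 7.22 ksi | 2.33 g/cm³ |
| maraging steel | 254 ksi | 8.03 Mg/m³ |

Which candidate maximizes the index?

Putting every candidate on a common basis:
  brass: σ_y = 289.0 MPa, ρ = 8690 kg/m³
  copper: σ_y = 67.00 MPa, ρ = 8960 kg/m³
  bronze: σ_y = 329.0 MPa, ρ = 8750 kg/m³
  alumina ceramic: σ_y = 372.0 MPa, ρ = 3830 kg/m³
  polycarbonate: σ_y = 64.20 MPa, ρ = 1202 kg/m³
  concrete: σ_y = 49.78 MPa, ρ = 2330 kg/m³
  maraging steel: σ_y = 1751 MPa, ρ = 8030 kg/m³
  polycarbonate: M = 6.67×10⁻³
  maraging steel: M = 5.21×10⁻³
  alumina ceramic: M = 5.04×10⁻³
  concrete: M = 3.03×10⁻³
  bronze: M = 2.07×10⁻³
  brass: M = 1.96×10⁻³
  copper: M = 0.914×10⁻³
Highest index: polycarbonate.

polycarbonate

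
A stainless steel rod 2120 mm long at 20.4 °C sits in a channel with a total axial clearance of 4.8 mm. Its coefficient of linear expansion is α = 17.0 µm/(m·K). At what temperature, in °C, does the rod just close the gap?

α·L₀·ΔT = 4.8 mm ⇒ ΔT = 4.8 / (17.0×10⁻⁶ × 2120.0) = 133.2 K.
T = 20.4 + 133.2 = 153.6 °C.

154 °C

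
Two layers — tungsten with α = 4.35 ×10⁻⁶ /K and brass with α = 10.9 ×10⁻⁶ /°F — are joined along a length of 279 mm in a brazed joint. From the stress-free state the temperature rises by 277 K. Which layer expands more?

brass

brass: α = 10.9×10⁻⁶/°F × 9/5 = 19.6×10⁻⁶/K.
α(tungsten) = 4.35×10⁻⁶/K vs α(brass) = 19.6×10⁻⁶/K.
Higher α expands more for the same ΔT: brass.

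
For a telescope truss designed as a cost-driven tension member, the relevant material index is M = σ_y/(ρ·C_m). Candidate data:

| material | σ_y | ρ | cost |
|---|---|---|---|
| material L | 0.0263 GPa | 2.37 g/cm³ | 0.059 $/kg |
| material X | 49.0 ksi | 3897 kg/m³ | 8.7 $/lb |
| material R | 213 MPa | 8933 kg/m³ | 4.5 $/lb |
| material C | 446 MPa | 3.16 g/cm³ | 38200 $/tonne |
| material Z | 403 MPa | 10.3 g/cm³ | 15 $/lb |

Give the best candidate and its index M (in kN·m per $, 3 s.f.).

Convert each candidate to consistent units, then evaluate M:
  material L: σ_y = 26.30 MPa, ρ = 2370 kg/m³, cost = 0.05900 $/kg
  material X: σ_y = 337.8 MPa, ρ = 3897 kg/m³, cost = 19.18 $/kg
  material R: σ_y = 213.0 MPa, ρ = 8933 kg/m³, cost = 9.921 $/kg
  material C: σ_y = 446.0 MPa, ρ = 3160 kg/m³, cost = 38.20 $/kg
  material Z: σ_y = 403.0 MPa, ρ = 10300 kg/m³, cost = 33.07 $/kg
  material L: M = 188 kN·m per $
  material X: M = 4.52 kN·m per $
  material C: M = 3.69 kN·m per $
  material R: M = 2.40 kN·m per $
  material Z: M = 1.18 kN·m per $
The maximum is for material L.

material L, M = 188 kN·m per $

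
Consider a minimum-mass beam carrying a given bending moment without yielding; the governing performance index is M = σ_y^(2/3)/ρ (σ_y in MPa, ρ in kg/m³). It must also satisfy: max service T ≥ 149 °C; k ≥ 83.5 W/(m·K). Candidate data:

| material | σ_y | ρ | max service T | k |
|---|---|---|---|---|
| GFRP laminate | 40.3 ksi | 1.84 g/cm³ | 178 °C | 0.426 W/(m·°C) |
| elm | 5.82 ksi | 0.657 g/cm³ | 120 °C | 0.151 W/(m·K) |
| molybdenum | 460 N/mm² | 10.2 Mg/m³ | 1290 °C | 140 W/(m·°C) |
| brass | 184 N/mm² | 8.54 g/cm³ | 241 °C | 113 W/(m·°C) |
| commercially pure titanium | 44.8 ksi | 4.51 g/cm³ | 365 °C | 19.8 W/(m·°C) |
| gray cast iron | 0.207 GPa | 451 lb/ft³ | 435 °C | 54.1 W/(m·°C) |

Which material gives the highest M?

Screen on constraints: max service T ≥ 149 °C; k ≥ 83.5 W/(m·K). Survivors: molybdenum, brass.
Convert each candidate to consistent units, then evaluate M:
  molybdenum: σ_y = 460.0 MPa, ρ = 10200 kg/m³
  brass: σ_y = 184.0 MPa, ρ = 8540 kg/m³
  molybdenum: M = 5.84×10⁻³
  brass: M = 3.79×10⁻³
Highest index: molybdenum.

molybdenum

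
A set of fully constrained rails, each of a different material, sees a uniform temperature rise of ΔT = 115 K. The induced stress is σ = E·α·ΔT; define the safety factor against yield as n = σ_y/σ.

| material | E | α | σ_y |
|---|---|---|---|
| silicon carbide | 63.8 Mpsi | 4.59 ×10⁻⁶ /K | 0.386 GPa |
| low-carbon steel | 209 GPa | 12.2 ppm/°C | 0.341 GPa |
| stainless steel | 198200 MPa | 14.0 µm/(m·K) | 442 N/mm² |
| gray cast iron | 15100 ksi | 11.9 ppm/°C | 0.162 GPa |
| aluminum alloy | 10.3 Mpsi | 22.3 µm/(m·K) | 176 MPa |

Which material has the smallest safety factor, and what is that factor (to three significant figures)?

Per material, after unit conversion:
  silicon carbide: E = 439.9, α = 4.59, σ_y = 386.0 → σ = 232 MPa, n = 1.66
  low-carbon steel: E = 209.0, α = 12.2, σ_y = 341.0 → σ = 293 MPa, n = 1.16
  stainless steel: E = 198.2, α = 14.0, σ_y = 442.0 → σ = 319 MPa, n = 1.39
  gray cast iron: E = 104.1, α = 11.9, σ_y = 162.0 → σ = 142 MPa, n = 1.14
  aluminum alloy: E = 71.02, α = 22.3, σ_y = 176.0 → σ = 182 MPa, n = 0.966
Smallest n: aluminum alloy with n = 0.966.

aluminum alloy, n = 0.966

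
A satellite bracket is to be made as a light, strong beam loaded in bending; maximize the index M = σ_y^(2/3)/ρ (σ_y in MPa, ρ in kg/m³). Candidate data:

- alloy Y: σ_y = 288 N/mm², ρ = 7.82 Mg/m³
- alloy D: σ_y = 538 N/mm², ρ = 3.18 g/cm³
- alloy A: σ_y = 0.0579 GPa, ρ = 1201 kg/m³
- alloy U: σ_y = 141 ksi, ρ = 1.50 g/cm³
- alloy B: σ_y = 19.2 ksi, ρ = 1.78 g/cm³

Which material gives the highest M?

alloy U

Putting every candidate on a common basis:
  alloy Y: σ_y = 288.0 MPa, ρ = 7820 kg/m³
  alloy D: σ_y = 538.0 MPa, ρ = 3180 kg/m³
  alloy A: σ_y = 57.90 MPa, ρ = 1201 kg/m³
  alloy U: σ_y = 972.2 MPa, ρ = 1500 kg/m³
  alloy B: σ_y = 132.4 MPa, ρ = 1780 kg/m³
  alloy U: M = 65.4×10⁻³
  alloy D: M = 20.8×10⁻³
  alloy B: M = 14.6×10⁻³
  alloy A: M = 12.5×10⁻³
  alloy Y: M = 5.58×10⁻³
The maximum is for alloy U.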